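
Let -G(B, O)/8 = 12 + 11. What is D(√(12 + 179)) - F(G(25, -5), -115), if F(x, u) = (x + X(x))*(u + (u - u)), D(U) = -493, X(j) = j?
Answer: -42813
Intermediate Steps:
G(B, O) = -184 (G(B, O) = -8*(12 + 11) = -8*23 = -184)
F(x, u) = 2*u*x (F(x, u) = (x + x)*(u + (u - u)) = (2*x)*(u + 0) = (2*x)*u = 2*u*x)
D(√(12 + 179)) - F(G(25, -5), -115) = -493 - 2*(-115)*(-184) = -493 - 1*42320 = -493 - 42320 = -42813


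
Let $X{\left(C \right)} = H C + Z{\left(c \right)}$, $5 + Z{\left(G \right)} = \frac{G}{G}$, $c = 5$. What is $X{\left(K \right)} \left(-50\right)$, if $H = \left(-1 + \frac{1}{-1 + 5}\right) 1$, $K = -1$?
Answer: $\frac{325}{2} \approx 162.5$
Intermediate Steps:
$Z{\left(G \right)} = -4$ ($Z{\left(G \right)} = -5 + \frac{G}{G} = -5 + 1 = -4$)
$H = - \frac{3}{4}$ ($H = \left(-1 + \frac{1}{4}\right) 1 = \left(- \frac{3}{4}\right) 1 = - \frac{3}{4} \approx -0.75$)
$X{\left(C \right)} = -4 - \frac{3 C}{4}$ ($X{\left(C \right)} = - \frac{3 C}{4} - 4 = -4 - \frac{3 C}{4}$)
$X{\left(K \right)} \left(-50\right) = \left(-4 - - \frac{3}{4}\right) \left(-50\right) = \left(-4 + \frac{3}{4}\right) \left(-50\right) = \left(- \frac{13}{4}\right) \left(-50\right) = \frac{325}{2}$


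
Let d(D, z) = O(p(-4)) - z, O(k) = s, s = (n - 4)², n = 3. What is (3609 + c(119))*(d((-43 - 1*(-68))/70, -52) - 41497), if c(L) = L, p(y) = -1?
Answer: -154503232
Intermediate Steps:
s = 1 (s = (3 - 4)² = (-1)² = 1)
O(k) = 1
d(D, z) = 1 - z
(3609 + c(119))*(d((-43 - 1*(-68))/70, -52) - 41497) = (3609 + 119)*((1 - 1*(-52)) - 41497) = 3728*((1 + 52) - 41497) = 3728*(53 - 41497) = 3728*(-41444) = -154503232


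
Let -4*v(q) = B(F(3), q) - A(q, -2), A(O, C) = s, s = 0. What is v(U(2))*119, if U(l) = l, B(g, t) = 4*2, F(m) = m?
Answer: -238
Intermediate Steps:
B(g, t) = 8
A(O, C) = 0
v(q) = -2 (v(q) = -(8 - 1*0)/4 = -(8 + 0)/4 = -¼*8 = -2)
v(U(2))*119 = -2*119 = -238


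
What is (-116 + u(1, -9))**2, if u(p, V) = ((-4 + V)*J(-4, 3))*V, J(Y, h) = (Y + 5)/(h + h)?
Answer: 37249/4 ≈ 9312.3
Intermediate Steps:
J(Y, h) = (5 + Y)/(2*h) (J(Y, h) = (5 + Y)/((2*h)) = (5 + Y)*(1/(2*h)) = (5 + Y)/(2*h))
u(p, V) = V*(-2/3 + V/6) (u(p, V) = ((-4 + V)*((1/2)*(5 - 4)/3))*V = ((-4 + V)*((1/2)*(1/3)*1))*V = ((-4 + V)*(1/6))*V = (-2/3 + V/6)*V = V*(-2/3 + V/6))
(-116 + u(1, -9))**2 = (-116 + (1/6)*(-9)*(-4 - 9))**2 = (-116 + (1/6)*(-9)*(-13))**2 = (-116 + 39/2)**2 = (-193/2)**2 = 37249/4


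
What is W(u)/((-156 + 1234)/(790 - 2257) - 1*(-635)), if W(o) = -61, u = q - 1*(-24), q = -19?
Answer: -89487/930467 ≈ -0.096174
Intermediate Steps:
u = 5 (u = -19 - 1*(-24) = -19 + 24 = 5)
W(u)/((-156 + 1234)/(790 - 2257) - 1*(-635)) = -61/((-156 + 1234)/(790 - 2257) - 1*(-635)) = -61/(1078/(-1467) + 635) = -61/(1078*(-1/1467) + 635) = -61/(-1078/1467 + 635) = -61/930467/1467 = -61*1467/930467 = -89487/930467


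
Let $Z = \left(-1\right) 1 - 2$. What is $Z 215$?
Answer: $-645$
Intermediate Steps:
$Z = -3$ ($Z = -1 - 2 = -3$)
$Z 215 = \left(-3\right) 215 = -645$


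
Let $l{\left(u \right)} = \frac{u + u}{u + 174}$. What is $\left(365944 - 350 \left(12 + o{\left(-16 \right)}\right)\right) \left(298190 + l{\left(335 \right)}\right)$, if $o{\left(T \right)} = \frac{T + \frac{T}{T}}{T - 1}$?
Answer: $\frac{932592918913240}{8653} \approx 1.0778 \cdot 10^{11}$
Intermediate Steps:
$o{\left(T \right)} = \frac{1 + T}{-1 + T}$ ($o{\left(T \right)} = \frac{T + 1}{-1 + T} = \frac{1 + T}{-1 + T}$)
$l{\left(u \right)} = \frac{2 u}{174 + u}$
$\left(365944 - 350 \left(12 + o{\left(-16 \right)}\right)\right) \left(298190 + l{\left(335 \right)}\right) = \left(365944 - 350 \left(12 + \frac{1 - 16}{-1 - 16}\right)\right) \left(298190 + 2 \cdot 335 \frac{1}{174 + 335}\right) = \left(365944 - 350 \left(12 + \frac{1}{-17} \left(-15\right)\right)\right) \left(298190 + 2 \cdot 335 \cdot \frac{1}{509}\right) = \left(365944 - 350 \left(12 - - \frac{15}{17}\right)\right) \left(298190 + 2 \cdot 335 \cdot \frac{1}{509}\right) = \left(365944 - 350 \left(12 + \frac{15}{17}\right)\right) \left(298190 + \frac{670}{509}\right) = \left(365944 - \frac{76650}{17}\right) \frac{151779380}{509} = \frac{6144398}{17} \cdot \frac{151779380}{509} = \frac{932592918913240}{8653}$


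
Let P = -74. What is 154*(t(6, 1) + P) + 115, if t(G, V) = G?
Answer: -10357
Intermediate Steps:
154*(t(6, 1) + P) + 115 = 154*(6 - 74) + 115 = 154*(-68) + 115 = -10472 + 115 = -10357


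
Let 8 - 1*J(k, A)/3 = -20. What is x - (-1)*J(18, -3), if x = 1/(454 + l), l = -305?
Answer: 12517/149 ≈ 84.007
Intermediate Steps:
J(k, A) = 84 (J(k, A) = 24 - 3*(-20) = 24 + 60 = 84)
x = 1/149 (x = 1/(454 - 305) = 1/149 ≈ 0.0067114)
x - (-1)*J(18, -3) = 1/149 - (-1)*84 = 1/149 - 1*(-84) = 1/149 + 84 = 12517/149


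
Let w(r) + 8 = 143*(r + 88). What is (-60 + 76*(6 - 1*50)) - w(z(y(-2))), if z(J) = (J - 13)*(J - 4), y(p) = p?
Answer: -28850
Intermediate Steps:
z(J) = (-13 + J)*(-4 + J)
w(r) = 12576 + 143*r (w(r) = -8 + 143*(r + 88) = -8 + 143*(88 + r) = -8 + (12584 + 143*r) = 12576 + 143*r)
(-60 + 76*(6 - 1*50)) - w(z(y(-2))) = (-60 + 76*(6 - 1*50)) - (12576 + 143*(52 + (-2)² - 17*(-2))) = (-60 + 76*(6 - 50)) - (12576 + 143*(52 + 4 + 34)) = (-60 + 76*(-44)) - (12576 + 143*90) = (-60 - 3344) - (12576 + 12870) = -3404 - 1*25446 = -3404 - 25446 = -28850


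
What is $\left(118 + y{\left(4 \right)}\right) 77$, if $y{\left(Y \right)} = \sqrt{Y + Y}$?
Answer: $9086 + 154 \sqrt{2} \approx 9303.8$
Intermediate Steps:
$y{\left(Y \right)} = \sqrt{2} \sqrt{Y}$ ($y{\left(Y \right)} = \sqrt{2 Y} = \sqrt{2} \sqrt{Y}$)
$\left(118 + y{\left(4 \right)}\right) 77 = \left(118 + \sqrt{2} \sqrt{4}\right) 77 = \left(118 + \sqrt{2} \cdot 2\right) 77 = \left(118 + 2 \sqrt{2}\right) 77 = 9086 + 154 \sqrt{2}$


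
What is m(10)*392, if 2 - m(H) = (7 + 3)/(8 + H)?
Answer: 5096/9 ≈ 566.22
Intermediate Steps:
m(H) = 2 - 10/(8 + H) (m(H) = 2 - (7 + 3)/(8 + H) = 2 - 10/(8 + H))
m(10)*392 = (2*(3 + 10)/(8 + 10))*392 = (2*13/18)*392 = (2*(1/18)*13)*392 = (13/9)*392 = 5096/9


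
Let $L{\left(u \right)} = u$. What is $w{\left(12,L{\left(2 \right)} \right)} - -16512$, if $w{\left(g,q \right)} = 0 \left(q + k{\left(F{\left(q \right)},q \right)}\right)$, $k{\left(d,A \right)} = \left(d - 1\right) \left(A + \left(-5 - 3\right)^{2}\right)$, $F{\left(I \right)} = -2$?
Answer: $16512$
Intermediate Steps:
$k{\left(d,A \right)} = \left(-1 + d\right) \left(64 + A\right)$ ($k{\left(d,A \right)} = \left(-1 + d\right) \left(A + \left(-8\right)^{2}\right) = \left(-1 + d\right) \left(A + 64\right) = \left(-1 + d\right) \left(64 + A\right)$)
$w{\left(g,q \right)} = 0$ ($w{\left(g,q \right)} = 0 \left(q + \left(-64 - q + 64 \left(-2\right) + q \left(-2\right)\right)\right) = 0 \left(q - \left(192 + 3 q\right)\right) = 0 \left(-192 - 2 q\right) = 0$)
$w{\left(12,L{\left(2 \right)} \right)} - -16512 = 0 - -16512 = 0 + 16512 = 16512$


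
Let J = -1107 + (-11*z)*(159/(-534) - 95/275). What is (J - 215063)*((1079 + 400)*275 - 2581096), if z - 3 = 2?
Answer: 83652320660273/178 ≈ 4.6996e+11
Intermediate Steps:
z = 5 (z = 3 + 2 = 5)
J = -190749/178 (J = -1107 + (-11*5)*(159/(-534) - 95/275) = -1107 - 55*(159*(-1/534) - 95*1/275) = -1107 - 55*(-53/178 - 19/55) = -1107 - 55*(-6297/9790) = -1107 + 6297/178 = -190749/178 ≈ -1071.6)
(J - 215063)*((1079 + 400)*275 - 2581096) = (-190749/178 - 215063)*((1079 + 400)*275 - 2581096) = -38471963*(1479*275 - 2581096)/178 = -38471963*(406725 - 2581096)/178 = -38471963/178*(-2174371) = 83652320660273/178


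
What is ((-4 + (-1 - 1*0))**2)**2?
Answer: 625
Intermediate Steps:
((-4 + (-1 - 1*0))**2)**2 = ((-4 + (-1 + 0))**2)**2 = ((-4 - 1)**2)**2 = ((-5)**2)**2 = 25**2 = 625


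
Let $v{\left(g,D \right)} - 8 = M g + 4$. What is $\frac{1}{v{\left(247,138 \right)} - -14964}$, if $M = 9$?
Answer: $\frac{1}{17199} \approx 5.8143 \cdot 10^{-5}$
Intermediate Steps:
$v{\left(g,D \right)} = 12 + 9 g$ ($v{\left(g,D \right)} = 8 + \left(9 g + 4\right) = 8 + \left(4 + 9 g\right) = 12 + 9 g$)
$\frac{1}{v{\left(247,138 \right)} - -14964} = \frac{1}{\left(12 + 9 \cdot 247\right) - -14964} = \frac{1}{\left(12 + 2223\right) + 14964} = \frac{1}{2235 + 14964} = \frac{1}{17199}$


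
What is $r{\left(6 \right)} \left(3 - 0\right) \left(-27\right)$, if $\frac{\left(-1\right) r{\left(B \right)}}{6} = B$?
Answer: $2916$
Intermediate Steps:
$r{\left(B \right)} = - 6 B$
$r{\left(6 \right)} \left(3 - 0\right) \left(-27\right) = \left(-6\right) 6 \left(3 - 0\right) \left(-27\right) = - 36 \left(3 + 0\right) \left(-27\right) = \left(-36\right) 3 \left(-27\right) = \left(-108\right) \left(-27\right) = 2916$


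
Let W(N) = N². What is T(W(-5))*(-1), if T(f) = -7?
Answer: 7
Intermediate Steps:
T(W(-5))*(-1) = -7*(-1) = 7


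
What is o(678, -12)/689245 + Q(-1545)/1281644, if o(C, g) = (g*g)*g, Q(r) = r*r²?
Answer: -2541905810943957/883366718780 ≈ -2877.5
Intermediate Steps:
Q(r) = r³
o(C, g) = g³ (o(C, g) = g²*g = g³)
o(678, -12)/689245 + Q(-1545)/1281644 = (-12)³/689245 + (-1545)³/1281644 = -1728*1/689245 - 3687953625*1/1281644 = -1728/689245 - 3687953625/1281644 = -2541905810943957/883366718780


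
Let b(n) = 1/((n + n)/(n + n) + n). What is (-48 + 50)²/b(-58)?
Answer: -228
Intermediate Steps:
b(n) = 1/(1 + n) (b(n) = 1/((2*n)/((2*n)) + n) = 1/((2*n)*(1/(2*n)) + n) = 1/(1 + n))
(-48 + 50)²/b(-58) = (-48 + 50)²/(1/(1 - 58)) = 2²/(1/(-57)) = 4/(-1/57) = 4*(-57) = -228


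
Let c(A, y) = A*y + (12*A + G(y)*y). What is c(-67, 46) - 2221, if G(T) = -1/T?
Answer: -6108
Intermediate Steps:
c(A, y) = -1 + 12*A + A*y (c(A, y) = A*y + (12*A + (-1/y)*y) = A*y + (12*A - 1) = A*y + (-1 + 12*A) = -1 + 12*A + A*y)
c(-67, 46) - 2221 = (-1 + 12*(-67) - 67*46) - 2221 = (-1 - 804 - 3082) - 2221 = -3887 - 2221 = -6108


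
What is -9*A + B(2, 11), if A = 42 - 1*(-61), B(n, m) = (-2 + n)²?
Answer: -927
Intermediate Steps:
A = 103 (A = 42 + 61 = 103)
-9*A + B(2, 11) = -9*103 + (-2 + 2)² = -927 + 0² = -927 + 0 = -927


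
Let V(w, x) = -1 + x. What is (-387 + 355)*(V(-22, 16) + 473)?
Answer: -15616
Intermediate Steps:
(-387 + 355)*(V(-22, 16) + 473) = (-387 + 355)*((-1 + 16) + 473) = -32*(15 + 473) = -32*488 = -15616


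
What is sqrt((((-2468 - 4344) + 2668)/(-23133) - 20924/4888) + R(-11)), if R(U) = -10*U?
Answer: sqrt(84624464522113230)/28268526 ≈ 10.291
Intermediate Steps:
sqrt((((-2468 - 4344) + 2668)/(-23133) - 20924/4888) + R(-11)) = sqrt((((-2468 - 4344) + 2668)/(-23133) - 20924/4888) - 10*(-11)) = sqrt(((-6812 + 2668)*(-1/23133) - 20924*1/4888) + 110) = sqrt((-4144*(-1/23133) - 5231/1222) + 110) = sqrt((4144/23133 - 5231/1222) + 110) = sqrt(-115944755/28268526 + 110) = sqrt(2993593105/28268526) = sqrt(84624464522113230)/28268526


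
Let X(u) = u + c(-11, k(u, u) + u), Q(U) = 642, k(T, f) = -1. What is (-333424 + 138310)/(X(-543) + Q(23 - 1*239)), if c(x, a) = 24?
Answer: -65038/41 ≈ -1586.3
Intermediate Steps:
X(u) = 24 + u (X(u) = u + 24 = 24 + u)
(-333424 + 138310)/(X(-543) + Q(23 - 1*239)) = (-333424 + 138310)/((24 - 543) + 642) = -195114/(-519 + 642) = -195114/123 = -195114*1/123 = -65038/41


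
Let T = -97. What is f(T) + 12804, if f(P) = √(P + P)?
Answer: 12804 + I*√194 ≈ 12804.0 + 13.928*I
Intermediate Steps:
f(P) = √2*√P (f(P) = √(2*P) = √2*√P)
f(T) + 12804 = √2*√(-97) + 12804 = √2*(I*√97) + 12804 = I*√194 + 12804 = 12804 + I*√194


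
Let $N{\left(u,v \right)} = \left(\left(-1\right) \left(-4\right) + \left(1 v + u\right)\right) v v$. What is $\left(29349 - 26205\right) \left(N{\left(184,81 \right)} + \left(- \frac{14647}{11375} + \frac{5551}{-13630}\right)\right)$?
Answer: $\frac{86030351874400716}{15504125} \approx 5.5489 \cdot 10^{9}$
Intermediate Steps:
$N{\left(u,v \right)} = v^{2} \left(4 + u + v\right)$ ($N{\left(u,v \right)} = \left(4 + \left(v + u\right)\right) v v = \left(4 + \left(u + v\right)\right) v v = \left(4 + u + v\right) v v = v \left(4 + u + v\right) v = v^{2} \left(4 + u + v\right)$)
$\left(29349 - 26205\right) \left(N{\left(184,81 \right)} + \left(- \frac{14647}{11375} + \frac{5551}{-13630}\right)\right) = \left(29349 - 26205\right) \left(81^{2} \left(4 + 184 + 81\right) + \left(- \frac{14647}{11375} + \frac{5551}{-13630}\right)\right) = 3144 \left(6561 \cdot 269 + \left(\left(-14647\right) \frac{1}{11375} + 5551 \left(- \frac{1}{13630}\right)\right)\right) = 3144 \left(1764909 - \frac{52556247}{31008250}\right) = 3144 \cdot \frac{54726686943003}{31008250} = \frac{86030351874400716}{15504125}$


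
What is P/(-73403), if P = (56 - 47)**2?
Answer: -81/73403 ≈ -0.0011035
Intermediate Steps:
P = 81 (P = 9**2 = 81)
P/(-73403) = 81/(-73403) = 81*(-1/73403) = -81/73403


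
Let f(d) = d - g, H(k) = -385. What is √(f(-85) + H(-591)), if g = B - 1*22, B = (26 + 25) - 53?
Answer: I*√446 ≈ 21.119*I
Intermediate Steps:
B = -2 (B = 51 - 53 = -2)
g = -24 (g = -2 - 1*22 = -2 - 22 = -24)
f(d) = 24 + d (f(d) = d - 1*(-24) = d + 24 = 24 + d)
√(f(-85) + H(-591)) = √((24 - 85) - 385) = √(-61 - 385) = √(-446) = I*√446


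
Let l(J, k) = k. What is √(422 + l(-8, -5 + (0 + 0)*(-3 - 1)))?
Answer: √417 ≈ 20.421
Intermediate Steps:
√(422 + l(-8, -5 + (0 + 0)*(-3 - 1))) = √(422 + (-5 + (0 + 0)*(-3 - 1))) = √(422 + (-5 + 0*(-4))) = √(422 + (-5 + 0)) = √(422 - 5) = √417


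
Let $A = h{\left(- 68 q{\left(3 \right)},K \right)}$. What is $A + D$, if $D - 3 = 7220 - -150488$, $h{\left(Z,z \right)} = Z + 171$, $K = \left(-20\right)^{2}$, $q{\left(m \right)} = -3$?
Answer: $158086$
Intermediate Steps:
$K = 400$
$h{\left(Z,z \right)} = 171 + Z$
$D = 157711$ ($D = 3 + \left(7220 - -150488\right) = 3 + \left(7220 + 150488\right) = 3 + 157708 = 157711$)
$A = 375$ ($A = 171 - -204 = 171 + 204 = 375$)
$A + D = 375 + 157711 = 158086$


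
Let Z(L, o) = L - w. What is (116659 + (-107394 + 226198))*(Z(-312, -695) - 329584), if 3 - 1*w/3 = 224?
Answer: -77522189879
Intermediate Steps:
w = -663 (w = 9 - 3*224 = 9 - 672 = -663)
Z(L, o) = 663 + L (Z(L, o) = L - 1*(-663) = L + 663 = 663 + L)
(116659 + (-107394 + 226198))*(Z(-312, -695) - 329584) = (116659 + (-107394 + 226198))*((663 - 312) - 329584) = (116659 + 118804)*(351 - 329584) = 235463*(-329233) = -77522189879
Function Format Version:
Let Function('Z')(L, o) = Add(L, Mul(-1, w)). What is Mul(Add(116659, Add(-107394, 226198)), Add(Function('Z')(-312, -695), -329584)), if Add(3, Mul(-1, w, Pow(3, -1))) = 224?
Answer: -77522189879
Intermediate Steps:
w = -663 (w = Add(9, Mul(-3, 224)) = Add(9, -672) = -663)
Function('Z')(L, o) = Add(663, L) (Function('Z')(L, o) = Add(L, Mul(-1, -663)) = Add(L, 663) = Add(663, L))
Mul(Add(116659, Add(-107394, 226198)), Add(Function('Z')(-312, -695), -329584)) = Mul(Add(116659, Add(-107394, 226198)), Add(Add(663, -312), -329584)) = Mul(Add(116659, 118804), Add(351, -329584)) = Mul(235463, -329233) = -77522189879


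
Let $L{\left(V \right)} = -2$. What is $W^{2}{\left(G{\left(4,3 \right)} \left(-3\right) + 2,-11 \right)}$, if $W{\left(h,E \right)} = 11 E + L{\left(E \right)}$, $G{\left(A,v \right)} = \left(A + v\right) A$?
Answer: $15129$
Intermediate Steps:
$G{\left(A,v \right)} = A \left(A + v\right)$
$W{\left(h,E \right)} = -2 + 11 E$ ($W{\left(h,E \right)} = 11 E - 2 = -2 + 11 E$)
$W^{2}{\left(G{\left(4,3 \right)} \left(-3\right) + 2,-11 \right)} = \left(-2 + 11 \left(-11\right)\right)^{2} = \left(-2 - 121\right)^{2} = \left(-123\right)^{2} = 15129$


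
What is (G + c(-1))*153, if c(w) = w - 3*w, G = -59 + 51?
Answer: -918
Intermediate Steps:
G = -8
c(w) = -2*w
(G + c(-1))*153 = (-8 - 2*(-1))*153 = (-8 + 2)*153 = -6*153 = -918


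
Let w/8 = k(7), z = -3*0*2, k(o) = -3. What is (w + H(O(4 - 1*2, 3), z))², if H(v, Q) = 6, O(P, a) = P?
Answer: 324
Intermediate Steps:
z = 0 (z = 0*2 = 0)
w = -24 (w = 8*(-3) = -24)
(w + H(O(4 - 1*2, 3), z))² = (-24 + 6)² = (-18)² = 324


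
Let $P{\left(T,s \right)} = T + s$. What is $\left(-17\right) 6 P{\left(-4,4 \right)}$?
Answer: $0$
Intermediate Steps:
$\left(-17\right) 6 P{\left(-4,4 \right)} = \left(-17\right) 6 \left(-4 + 4\right) = \left(-102\right) 0 = 0$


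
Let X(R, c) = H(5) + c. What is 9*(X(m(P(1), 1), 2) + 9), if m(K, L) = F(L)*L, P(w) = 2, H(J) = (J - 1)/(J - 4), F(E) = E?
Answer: 135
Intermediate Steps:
H(J) = (-1 + J)/(-4 + J)
m(K, L) = L² (m(K, L) = L*L = L²)
X(R, c) = 4 + c (X(R, c) = (-1 + 5)/(-4 + 5) + c = 4/1 + c = 1*4 + c = 4 + c)
9*(X(m(P(1), 1), 2) + 9) = 9*((4 + 2) + 9) = 9*(6 + 9) = 9*15 = 135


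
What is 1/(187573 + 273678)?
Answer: 1/461251 ≈ 2.1680e-6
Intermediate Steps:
1/(187573 + 273678) = 1/461251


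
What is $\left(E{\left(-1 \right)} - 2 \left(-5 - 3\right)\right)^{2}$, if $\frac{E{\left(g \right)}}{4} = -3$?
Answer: $16$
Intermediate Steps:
$E{\left(g \right)} = -12$ ($E{\left(g \right)} = 4 \left(-3\right) = -12$)
$\left(E{\left(-1 \right)} - 2 \left(-5 - 3\right)\right)^{2} = \left(-12 - 2 \left(-5 - 3\right)\right)^{2} = \left(-12 - -16\right)^{2} = \left(-12 + 16\right)^{2} = 4^{2} = 16$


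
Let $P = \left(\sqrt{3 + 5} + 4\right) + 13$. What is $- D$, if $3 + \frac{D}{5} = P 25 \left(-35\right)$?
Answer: $74390 + 8750 \sqrt{2} \approx 86764.0$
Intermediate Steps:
$P = 17 + 2 \sqrt{2}$ ($P = \left(\sqrt{8} + 4\right) + 13 = \left(2 \sqrt{2} + 4\right) + 13 = \left(4 + 2 \sqrt{2}\right) + 13 = 17 + 2 \sqrt{2} \approx 19.828$)
$D = -74390 - 8750 \sqrt{2}$ ($D = -15 + 5 \left(17 + 2 \sqrt{2}\right) 25 \left(-35\right) = -15 + 5 \left(425 + 50 \sqrt{2}\right) \left(-35\right) = -15 + 5 \left(-14875 - 1750 \sqrt{2}\right) = -15 - \left(74375 + 8750 \sqrt{2}\right) = -74390 - 8750 \sqrt{2} \approx -86764.0$)
$- D = - (-74390 - 8750 \sqrt{2}) = 74390 + 8750 \sqrt{2}$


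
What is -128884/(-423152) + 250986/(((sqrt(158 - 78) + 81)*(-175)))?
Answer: -2114111611733/119982104900 + 1003944*sqrt(5)/1134175 ≈ -15.641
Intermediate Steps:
-128884/(-423152) + 250986/(((sqrt(158 - 78) + 81)*(-175))) = -128884*(-1/423152) + 250986/(((sqrt(80) + 81)*(-175))) = 32221/105788 + 250986/(((4*sqrt(5) + 81)*(-175))) = 32221/105788 + 250986/(((81 + 4*sqrt(5))*(-175))) = 32221/105788 + 250986/(-14175 - 700*sqrt(5))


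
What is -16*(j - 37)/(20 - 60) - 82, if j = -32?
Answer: -548/5 ≈ -109.60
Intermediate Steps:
-16*(j - 37)/(20 - 60) - 82 = -16*(-32 - 37)/(20 - 60) - 82 = -(-1104)/(-40) - 82 = -(-1104)*(-1)/40 - 82 = -16*69/40 - 82 = -138/5 - 82 = -548/5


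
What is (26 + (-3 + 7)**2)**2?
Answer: 1764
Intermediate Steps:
(26 + (-3 + 7)**2)**2 = (26 + 4**2)**2 = (26 + 16)**2 = 42**2 = 1764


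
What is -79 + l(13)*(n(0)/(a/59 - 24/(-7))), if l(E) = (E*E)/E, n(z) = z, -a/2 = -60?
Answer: -79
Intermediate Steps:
a = 120 (a = -2*(-60) = 120)
l(E) = E (l(E) = E²/E = E)
-79 + l(13)*(n(0)/(a/59 - 24/(-7))) = -79 + 13*(0/(120/59 - 24/(-7))) = -79 + 13*(0/(120*(1/59) - 24*(-⅐))) = -79 + 13*(0/(120/59 + 24/7)) = -79 + 13*(0/(2256/413)) = -79 + 13*(0*(413/2256)) = -79 + 13*0 = -79 + 0 = -79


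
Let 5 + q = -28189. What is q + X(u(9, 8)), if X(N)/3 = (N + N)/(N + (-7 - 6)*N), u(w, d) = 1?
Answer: -56389/2 ≈ -28195.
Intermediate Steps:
q = -28194 (q = -5 - 28189 = -28194)
X(N) = -½ (X(N) = 3*((N + N)/(N + (-7 - 6)*N)) = 3*((2*N)/(N - 13*N)) = 3*((2*N)/((-12*N))) = 3*((2*N)*(-1/(12*N))) = 3*(-⅙) = -½)
q + X(u(9, 8)) = -28194 - ½ = -56389/2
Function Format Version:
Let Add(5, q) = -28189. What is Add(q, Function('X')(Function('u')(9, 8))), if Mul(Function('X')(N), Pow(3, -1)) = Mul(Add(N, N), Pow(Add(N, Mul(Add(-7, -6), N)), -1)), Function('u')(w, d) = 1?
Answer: Rational(-56389, 2) ≈ -28195.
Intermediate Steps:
q = -28194 (q = Add(-5, -28189) = -28194)
Function('X')(N) = Rational(-1, 2) (Function('X')(N) = Mul(3, Mul(Add(N, N), Pow(Add(N, Mul(Add(-7, -6), N)), -1))) = Mul(3, Mul(Mul(2, N), Pow(Add(N, Mul(-13, N)), -1))) = Mul(3, Mul(Mul(2, N), Pow(Mul(-12, N), -1))) = Mul(3, Mul(Mul(2, N), Mul(Rational(-1, 12), Pow(N, -1)))) = Mul(3, Rational(-1, 6)) = Rational(-1, 2))
Add(q, Function('X')(Function('u')(9, 8))) = Add(-28194, Rational(-1, 2)) = Rational(-56389, 2)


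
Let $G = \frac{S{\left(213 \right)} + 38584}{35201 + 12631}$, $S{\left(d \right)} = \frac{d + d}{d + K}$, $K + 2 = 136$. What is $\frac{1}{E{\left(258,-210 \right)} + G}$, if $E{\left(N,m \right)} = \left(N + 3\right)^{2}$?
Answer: $\frac{8298852}{565332791629} \approx 1.468 \cdot 10^{-5}$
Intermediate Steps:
$K = 134$ ($K = -2 + 136 = 134$)
$E{\left(N,m \right)} = \left(3 + N\right)^{2}$
$S{\left(d \right)} = \frac{2 d}{134 + d}$ ($S{\left(d \right)} = \frac{d + d}{d + 134} = \frac{2 d}{134 + d}$)
$G = \frac{6694537}{8298852}$ ($G = \frac{2 \cdot 213 \frac{1}{134 + 213} + 38584}{35201 + 12631} = \frac{2 \cdot 213 \cdot \frac{1}{347} + 38584}{47832} = \left(2 \cdot 213 \cdot \frac{1}{347} + 38584\right) \frac{1}{47832} = \left(\frac{426}{347} + 38584\right) \frac{1}{47832} = \frac{13389074}{347} \cdot \frac{1}{47832} = \frac{6694537}{8298852} \approx 0.80668$)
$\frac{1}{E{\left(258,-210 \right)} + G} = \frac{1}{\left(3 + 258\right)^{2} + \frac{6694537}{8298852}} = \frac{1}{261^{2} + \frac{6694537}{8298852}} = \frac{1}{68121 + \frac{6694537}{8298852}} = \frac{1}{\frac{565332791629}{8298852}} = \frac{8298852}{565332791629}$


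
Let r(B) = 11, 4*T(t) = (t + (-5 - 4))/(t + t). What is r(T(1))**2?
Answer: 121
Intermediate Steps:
T(t) = (-9 + t)/(8*t) (T(t) = ((t + (-5 - 4))/(t + t))/4 = ((t - 9)/((2*t)))/4 = ((-9 + t)*(1/(2*t)))/4 = ((-9 + t)/(2*t))/4 = (-9 + t)/(8*t))
r(T(1))**2 = 11**2 = 121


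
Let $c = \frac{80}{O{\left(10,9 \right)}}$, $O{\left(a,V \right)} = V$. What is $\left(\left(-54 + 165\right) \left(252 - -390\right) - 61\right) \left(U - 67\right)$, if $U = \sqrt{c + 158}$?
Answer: $-4770467 + \frac{71201 \sqrt{1502}}{3} \approx -3.8507 \cdot 10^{6}$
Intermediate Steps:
$c = \frac{80}{9} \approx 8.8889$
$U = \frac{\sqrt{1502}}{3}$ ($U = \sqrt{\frac{80}{9} + 158} = \sqrt{\frac{1502}{9}} = \frac{\sqrt{1502}}{3} \approx 12.919$)
$\left(\left(-54 + 165\right) \left(252 - -390\right) - 61\right) \left(U - 67\right) = \left(\left(-54 + 165\right) \left(252 - -390\right) - 61\right) \left(\frac{\sqrt{1502}}{3} - 67\right) = \left(111 \left(252 + 390\right) - 61\right) \left(-67 + \frac{\sqrt{1502}}{3}\right) = \left(111 \cdot 642 - 61\right) \left(-67 + \frac{\sqrt{1502}}{3}\right) = \left(71262 - 61\right) \left(-67 + \frac{\sqrt{1502}}{3}\right) = 71201 \left(-67 + \frac{\sqrt{1502}}{3}\right) = -4770467 + \frac{71201 \sqrt{1502}}{3}$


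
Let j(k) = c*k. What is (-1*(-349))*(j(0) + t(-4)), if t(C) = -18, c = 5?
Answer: -6282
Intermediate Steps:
j(k) = 5*k
(-1*(-349))*(j(0) + t(-4)) = (-1*(-349))*(5*0 - 18) = 349*(0 - 18) = 349*(-18) = -6282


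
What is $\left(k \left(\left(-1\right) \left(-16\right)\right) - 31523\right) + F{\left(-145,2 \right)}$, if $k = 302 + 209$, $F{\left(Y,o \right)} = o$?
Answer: $-23345$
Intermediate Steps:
$k = 511$
$\left(k \left(\left(-1\right) \left(-16\right)\right) - 31523\right) + F{\left(-145,2 \right)} = \left(511 \left(\left(-1\right) \left(-16\right)\right) - 31523\right) + 2 = \left(511 \cdot 16 - 31523\right) + 2 = \left(8176 - 31523\right) + 2 = -23347 + 2 = -23345$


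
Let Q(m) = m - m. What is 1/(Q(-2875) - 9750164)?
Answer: -1/9750164 ≈ -1.0256e-7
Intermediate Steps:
Q(m) = 0
1/(Q(-2875) - 9750164) = 1/(0 - 9750164) = 1/(-9750164) = -1/9750164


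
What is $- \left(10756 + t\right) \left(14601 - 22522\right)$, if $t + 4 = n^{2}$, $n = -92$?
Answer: $152209936$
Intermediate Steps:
$t = 8460$ ($t = -4 + \left(-92\right)^{2} = -4 + 8464 = 8460$)
$- \left(10756 + t\right) \left(14601 - 22522\right) = - \left(10756 + 8460\right) \left(14601 - 22522\right) = - 19216 \left(-7921\right) = \left(-1\right) \left(-152209936\right) = 152209936$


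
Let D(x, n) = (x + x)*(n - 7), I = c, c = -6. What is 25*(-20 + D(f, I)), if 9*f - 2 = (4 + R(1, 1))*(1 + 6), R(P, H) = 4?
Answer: -42200/9 ≈ -4688.9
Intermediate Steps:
I = -6
f = 58/9 (f = 2/9 + ((4 + 4)*(1 + 6))/9 = 2/9 + (8*7)/9 = 2/9 + (⅑)*56 = 2/9 + 56/9 = 58/9 ≈ 6.4444)
D(x, n) = 2*x*(-7 + n) (D(x, n) = (2*x)*(-7 + n) = 2*x*(-7 + n))
25*(-20 + D(f, I)) = 25*(-20 + 2*(58/9)*(-7 - 6)) = 25*(-20 + 2*(58/9)*(-13)) = 25*(-20 - 1508/9) = 25*(-1688/9) = -42200/9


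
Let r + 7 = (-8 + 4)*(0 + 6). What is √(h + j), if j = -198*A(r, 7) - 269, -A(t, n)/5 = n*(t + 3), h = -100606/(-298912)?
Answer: I*√271268203508941/37364 ≈ 440.8*I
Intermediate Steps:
h = 50303/149456 (h = -100606*(-1/298912) = 50303/149456 ≈ 0.33657)
r = -31 (r = -7 + (-8 + 4)*(0 + 6) = -7 - 4*6 = -7 - 24 = -31)
A(t, n) = -5*n*(3 + t) (A(t, n) = -5*n*(t + 3) = -5*n*(3 + t))
j = -194309 (j = -(-990)*7*(3 - 31) - 269 = -(-990)*7*(-28) - 269 = -198*980 - 269 = -194040 - 269 = -194309)
√(h + j) = √(50303/149456 - 194309) = √(-29040595601/149456) = I*√271268203508941/37364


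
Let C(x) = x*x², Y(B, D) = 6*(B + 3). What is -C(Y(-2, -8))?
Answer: -216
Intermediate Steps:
Y(B, D) = 18 + 6*B (Y(B, D) = 6*(3 + B) = 18 + 6*B)
C(x) = x³
-C(Y(-2, -8)) = -(18 + 6*(-2))³ = -(18 - 12)³ = -1*6³ = -1*216 = -216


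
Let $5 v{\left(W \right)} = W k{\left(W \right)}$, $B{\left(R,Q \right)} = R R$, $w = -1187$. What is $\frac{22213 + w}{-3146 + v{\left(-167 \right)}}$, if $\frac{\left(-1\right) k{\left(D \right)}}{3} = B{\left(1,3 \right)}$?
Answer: $- \frac{105130}{15229} \approx -6.9033$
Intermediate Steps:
$B{\left(R,Q \right)} = R^{2}$
$k{\left(D \right)} = -3$ ($k{\left(D \right)} = - 3 \cdot 1^{2} = \left(-3\right) 1 = -3$)
$v{\left(W \right)} = - \frac{3 W}{5}$ ($v{\left(W \right)} = \frac{W \left(-3\right)}{5} = \frac{\left(-3\right) W}{5} = - \frac{3 W}{5}$)
$\frac{22213 + w}{-3146 + v{\left(-167 \right)}} = \frac{22213 - 1187}{-3146 - - \frac{501}{5}} = \frac{21026}{-3146 + \frac{501}{5}} = \frac{21026}{- \frac{15229}{5}} = 21026 \left(- \frac{5}{15229}\right) = - \frac{105130}{15229}$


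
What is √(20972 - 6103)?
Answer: √14869 ≈ 121.94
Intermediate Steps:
√(20972 - 6103) = √14869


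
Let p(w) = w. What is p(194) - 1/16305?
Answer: 3163169/16305 ≈ 194.00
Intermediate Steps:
p(194) - 1/16305 = 194 - 1/16305 = 3163169/16305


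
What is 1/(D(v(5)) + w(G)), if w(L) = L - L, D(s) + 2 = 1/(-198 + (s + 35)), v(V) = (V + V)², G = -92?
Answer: -63/127 ≈ -0.49606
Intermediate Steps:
v(V) = 4*V² (v(V) = (2*V)² = 4*V²)
D(s) = -2 + 1/(-163 + s) (D(s) = -2 + 1/(-198 + (s + 35)) = -2 + 1/(-198 + (35 + s)) = -2 + 1/(-163 + s))
w(L) = 0
1/(D(v(5)) + w(G)) = 1/((327 - 8*5²)/(-163 + 4*5²) + 0) = 1/((327 - 8*25)/(-163 + 4*25) + 0) = 1/((327 - 2*100)/(-163 + 100) + 0) = 1/((327 - 200)/(-63) + 0) = 1/(-1/63*127 + 0) = 1/(-127/63 + 0) = 1/(-127/63) = -63/127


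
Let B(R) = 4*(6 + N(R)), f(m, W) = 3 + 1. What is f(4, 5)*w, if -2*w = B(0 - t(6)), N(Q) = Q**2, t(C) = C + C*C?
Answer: -14160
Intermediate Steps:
f(m, W) = 4
t(C) = C + C**2
B(R) = 24 + 4*R**2 (B(R) = 4*(6 + R**2) = 24 + 4*R**2)
w = -3540 (w = -(24 + 4*(0 - 6*(1 + 6))**2)/2 = -(24 + 4*(0 - 6*7)**2)/2 = -(24 + 4*(0 - 1*42)**2)/2 = -(24 + 4*(0 - 42)**2)/2 = -(24 + 4*(-42)**2)/2 = -(24 + 4*1764)/2 = -(24 + 7056)/2 = -1/2*7080 = -3540)
f(4, 5)*w = 4*(-3540) = -14160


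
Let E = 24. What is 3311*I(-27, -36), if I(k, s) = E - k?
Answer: 168861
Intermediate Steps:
I(k, s) = 24 - k
3311*I(-27, -36) = 3311*(24 - 1*(-27)) = 3311*(24 + 27) = 3311*51 = 168861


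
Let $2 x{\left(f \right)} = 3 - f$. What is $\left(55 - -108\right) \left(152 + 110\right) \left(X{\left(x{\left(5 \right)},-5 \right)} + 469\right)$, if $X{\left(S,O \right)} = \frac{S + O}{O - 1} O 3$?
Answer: $19388524$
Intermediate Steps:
$x{\left(f \right)} = \frac{3}{2} - \frac{f}{2}$ ($x{\left(f \right)} = \frac{3 - f}{2} = \frac{3}{2} - \frac{f}{2}$)
$X{\left(S,O \right)} = \frac{3 O \left(O + S\right)}{-1 + O}$ ($X{\left(S,O \right)} = \frac{O + S}{-1 + O} O 3 = \frac{O \left(O + S\right)}{-1 + O} 3 = \frac{3 O \left(O + S\right)}{-1 + O}$)
$\left(55 - -108\right) \left(152 + 110\right) \left(X{\left(x{\left(5 \right)},-5 \right)} + 469\right) = \left(55 - -108\right) \left(152 + 110\right) \left(3 \left(-5\right) \frac{1}{-1 - 5} \left(-5 + \left(\frac{3}{2} - \frac{5}{2}\right)\right) + 469\right) = \left(55 + 108\right) 262 \left(3 \left(-5\right) \frac{1}{-6} \left(-5 + \left(\frac{3}{2} - \frac{5}{2}\right)\right) + 469\right) = 163 \cdot 262 \left(3 \left(-5\right) \left(- \frac{1}{6}\right) \left(-5 - 1\right) + 469\right) = 42706 \left(3 \left(-5\right) \left(- \frac{1}{6}\right) \left(-6\right) + 469\right) = 42706 \left(-15 + 469\right) = 42706 \cdot 454 = 19388524$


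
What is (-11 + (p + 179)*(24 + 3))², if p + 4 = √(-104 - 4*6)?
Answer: 22128484 + 2036448*I*√2 ≈ 2.2128e+7 + 2.88e+6*I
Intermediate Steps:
p = -4 + 8*I*√2 (p = -4 + √(-104 - 4*6) = -4 + √(-104 - 24) = -4 + √(-128) = -4 + 8*I*√2 ≈ -4.0 + 11.314*I)
(-11 + (p + 179)*(24 + 3))² = (-11 + ((-4 + 8*I*√2) + 179)*(24 + 3))² = (-11 + (175 + 8*I*√2)*27)² = (-11 + (4725 + 216*I*√2))² = (4714 + 216*I*√2)²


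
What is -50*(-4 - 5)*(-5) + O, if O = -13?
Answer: -2263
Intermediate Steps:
-50*(-4 - 5)*(-5) + O = -50*(-4 - 5)*(-5) - 13 = -(-450)*(-5) - 13 = -50*45 - 13 = -2250 - 13 = -2263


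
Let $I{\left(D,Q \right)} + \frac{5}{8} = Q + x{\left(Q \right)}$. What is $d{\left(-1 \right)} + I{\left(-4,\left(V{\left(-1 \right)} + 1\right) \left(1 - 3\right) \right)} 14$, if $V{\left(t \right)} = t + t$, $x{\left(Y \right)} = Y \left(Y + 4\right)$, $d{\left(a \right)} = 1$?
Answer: $\frac{753}{4} \approx 188.25$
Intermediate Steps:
$x{\left(Y \right)} = Y \left(4 + Y\right)$
$V{\left(t \right)} = 2 t$
$I{\left(D,Q \right)} = - \frac{5}{8} + Q + Q \left(4 + Q\right)$ ($I{\left(D,Q \right)} = - \frac{5}{8} + \left(Q + Q \left(4 + Q\right)\right) = - \frac{5}{8} + Q + Q \left(4 + Q\right)$)
$d{\left(-1 \right)} + I{\left(-4,\left(V{\left(-1 \right)} + 1\right) \left(1 - 3\right) \right)} 14 = 1 + \left(- \frac{5}{8} + \left(\left(2 \left(-1\right) + 1\right) \left(1 - 3\right)\right)^{2} + 5 \left(2 \left(-1\right) + 1\right) \left(1 - 3\right)\right) 14 = 1 + \left(- \frac{5}{8} + \left(\left(-2 + 1\right) \left(-2\right)\right)^{2} + 5 \left(-2 + 1\right) \left(-2\right)\right) 14 = 1 + \left(- \frac{5}{8} + \left(\left(-1\right) \left(-2\right)\right)^{2} + 5 \left(\left(-1\right) \left(-2\right)\right)\right) 14 = 1 + \left(- \frac{5}{8} + 2^{2} + 5 \cdot 2\right) 14 = 1 + \left(- \frac{5}{8} + 4 + 10\right) 14 = 1 + \frac{107}{8} \cdot 14 = 1 + \frac{749}{4} = \frac{753}{4}$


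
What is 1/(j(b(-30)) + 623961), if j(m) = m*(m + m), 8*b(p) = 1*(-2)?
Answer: 8/4991689 ≈ 1.6027e-6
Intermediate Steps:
b(p) = -1/4 (b(p) = (1*(-2))/8 = (1/8)*(-2) = -1/4)
j(m) = 2*m**2 (j(m) = m*(2*m) = 2*m**2)
1/(j(b(-30)) + 623961) = 1/(2*(-1/4)**2 + 623961) = 1/(2*(1/16) + 623961) = 1/(1/8 + 623961) = 1/(4991689/8) = 8/4991689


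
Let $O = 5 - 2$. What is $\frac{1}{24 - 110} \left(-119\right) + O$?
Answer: $\frac{377}{86} \approx 4.3837$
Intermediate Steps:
$O = 3$ ($O = 5 - 2 = 3$)
$\frac{1}{24 - 110} \left(-119\right) + O = \frac{1}{24 - 110} \left(-119\right) + 3 = \frac{1}{-86} \left(-119\right) + 3 = \left(- \frac{1}{86}\right) \left(-119\right) + 3 = \frac{119}{86} + 3 = \frac{377}{86}$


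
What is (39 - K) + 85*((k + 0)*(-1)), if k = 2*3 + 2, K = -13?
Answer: -628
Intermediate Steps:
k = 8 (k = 6 + 2 = 8)
(39 - K) + 85*((k + 0)*(-1)) = (39 - 1*(-13)) + 85*((8 + 0)*(-1)) = (39 + 13) + 85*(8*(-1)) = 52 + 85*(-8) = 52 - 680 = -628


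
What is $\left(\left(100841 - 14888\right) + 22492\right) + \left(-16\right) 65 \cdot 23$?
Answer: $84525$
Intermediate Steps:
$\left(\left(100841 - 14888\right) + 22492\right) + \left(-16\right) 65 \cdot 23 = \left(85953 + 22492\right) - 23920 = 108445 - 23920 = 84525$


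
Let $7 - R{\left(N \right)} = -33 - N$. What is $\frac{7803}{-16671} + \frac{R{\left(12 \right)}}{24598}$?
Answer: $- \frac{31845217}{68345543} \approx -0.46594$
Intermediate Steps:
$R{\left(N \right)} = 40 + N$ ($R{\left(N \right)} = 7 - \left(-33 - N\right) = 7 + \left(33 + N\right) = 40 + N$)
$\frac{7803}{-16671} + \frac{R{\left(12 \right)}}{24598} = \frac{7803}{-16671} + \frac{40 + 12}{24598} = 7803 \left(- \frac{1}{16671}\right) + 52 \cdot \frac{1}{24598} = - \frac{2601}{5557} + \frac{26}{12299} = - \frac{31845217}{68345543}$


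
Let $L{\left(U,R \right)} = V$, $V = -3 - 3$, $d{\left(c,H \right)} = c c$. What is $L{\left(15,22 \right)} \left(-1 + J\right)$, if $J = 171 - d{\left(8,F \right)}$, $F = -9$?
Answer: $-636$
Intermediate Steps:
$d{\left(c,H \right)} = c^{2}$
$V = -6$ ($V = -3 - 3 = -6$)
$L{\left(U,R \right)} = -6$
$J = 107$ ($J = 171 - 8^{2} = 171 - 64 = 107$)
$L{\left(15,22 \right)} \left(-1 + J\right) = - 6 \left(-1 + 107\right) = \left(-6\right) 106 = -636$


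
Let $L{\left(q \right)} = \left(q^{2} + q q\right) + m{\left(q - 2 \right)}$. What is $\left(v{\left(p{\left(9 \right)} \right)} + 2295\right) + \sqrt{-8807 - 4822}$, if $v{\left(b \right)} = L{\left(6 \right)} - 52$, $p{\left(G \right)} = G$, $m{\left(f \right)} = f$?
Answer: $2319 + i \sqrt{13629} \approx 2319.0 + 116.74 i$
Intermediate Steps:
$L{\left(q \right)} = -2 + q + 2 q^{2}$ ($L{\left(q \right)} = \left(q^{2} + q q\right) + \left(q - 2\right) = \left(q^{2} + q^{2}\right) + \left(-2 + q\right) = 2 q^{2} + \left(-2 + q\right) = -2 + q + 2 q^{2}$)
$v{\left(b \right)} = 24$ ($v{\left(b \right)} = \left(-2 + 6 + 2 \cdot 6^{2}\right) - 52 = \left(-2 + 6 + 2 \cdot 36\right) - 52 = \left(-2 + 6 + 72\right) - 52 = 76 - 52 = 24$)
$\left(v{\left(p{\left(9 \right)} \right)} + 2295\right) + \sqrt{-8807 - 4822} = \left(24 + 2295\right) + \sqrt{-8807 - 4822} = 2319 + \sqrt{-13629} = 2319 + i \sqrt{13629}$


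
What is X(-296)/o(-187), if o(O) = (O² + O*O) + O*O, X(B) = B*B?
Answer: 87616/104907 ≈ 0.83518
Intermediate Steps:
X(B) = B²
o(O) = 3*O² (o(O) = (O² + O²) + O² = 2*O² + O² = 3*O²)
X(-296)/o(-187) = (-296)²/((3*(-187)²)) = 87616/((3*34969)) = 87616/104907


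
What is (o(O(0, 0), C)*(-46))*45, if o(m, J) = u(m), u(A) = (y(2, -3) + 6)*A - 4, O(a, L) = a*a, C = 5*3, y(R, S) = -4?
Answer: 8280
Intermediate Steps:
C = 15
O(a, L) = a²
u(A) = -4 + 2*A (u(A) = (-4 + 6)*A - 4 = 2*A - 4 = -4 + 2*A)
o(m, J) = -4 + 2*m
(o(O(0, 0), C)*(-46))*45 = ((-4 + 2*0²)*(-46))*45 = ((-4 + 2*0)*(-46))*45 = ((-4 + 0)*(-46))*45 = -4*(-46)*45 = 184*45 = 8280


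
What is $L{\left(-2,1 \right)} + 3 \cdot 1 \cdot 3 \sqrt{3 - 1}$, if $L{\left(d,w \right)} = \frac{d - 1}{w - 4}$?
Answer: $1 + 9 \sqrt{2} \approx 13.728$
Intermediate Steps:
$L{\left(d,w \right)} = \frac{-1 + d}{-4 + w}$
$L{\left(-2,1 \right)} + 3 \cdot 1 \cdot 3 \sqrt{3 - 1} = \frac{-1 - 2}{-4 + 1} + 3 \cdot 1 \cdot 3 \sqrt{3 - 1} = \frac{1}{-3} \left(-3\right) + 3 \cdot 3 \sqrt{2} = \left(- \frac{1}{3}\right) \left(-3\right) + 9 \sqrt{2} = 1 + 9 \sqrt{2}$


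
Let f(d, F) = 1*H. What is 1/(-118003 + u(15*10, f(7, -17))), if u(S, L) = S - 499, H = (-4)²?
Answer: -1/118352 ≈ -8.4494e-6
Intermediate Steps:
H = 16
f(d, F) = 16 (f(d, F) = 1*16 = 16)
u(S, L) = -499 + S
1/(-118003 + u(15*10, f(7, -17))) = 1/(-118003 + (-499 + 15*10)) = 1/(-118003 + (-499 + 150)) = 1/(-118003 - 349) = 1/(-118352) = -1/118352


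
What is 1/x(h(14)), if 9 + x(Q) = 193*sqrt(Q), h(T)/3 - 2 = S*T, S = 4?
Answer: 3/2160415 + 193*sqrt(174)/6481245 ≈ 0.00039419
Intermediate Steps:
h(T) = 6 + 12*T (h(T) = 6 + 3*(4*T) = 6 + 12*T)
x(Q) = -9 + 193*sqrt(Q)
1/x(h(14)) = 1/(-9 + 193*sqrt(6 + 12*14)) = 1/(-9 + 193*sqrt(6 + 168)) = 1/(-9 + 193*sqrt(174))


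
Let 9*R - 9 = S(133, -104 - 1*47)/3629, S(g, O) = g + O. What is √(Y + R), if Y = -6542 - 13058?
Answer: I*√258111801217/3629 ≈ 140.0*I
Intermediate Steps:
S(g, O) = O + g
Y = -19600
R = 3627/3629 (R = 1 + (((-104 - 1*47) + 133)/3629)/9 = 1 + (((-104 - 47) + 133)*(1/3629))/9 = 1 + ((-151 + 133)*(1/3629))/9 = 1 + (-18*1/3629)/9 = 1 + (⅑)*(-18/3629) = 1 - 2/3629 = 3627/3629 ≈ 0.99945)
√(Y + R) = √(-19600 + 3627/3629) = √(-71124773/3629) = I*√258111801217/3629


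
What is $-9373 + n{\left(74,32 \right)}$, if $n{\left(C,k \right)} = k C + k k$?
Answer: $-5981$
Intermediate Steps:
$n{\left(C,k \right)} = k^{2} + C k$ ($n{\left(C,k \right)} = C k + k^{2} = k^{2} + C k$)
$-9373 + n{\left(74,32 \right)} = -9373 + 32 \left(74 + 32\right) = -9373 + 32 \cdot 106 = -9373 + 3392 = -5981$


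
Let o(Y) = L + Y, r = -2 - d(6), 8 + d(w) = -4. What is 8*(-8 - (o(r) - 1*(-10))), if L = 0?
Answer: -224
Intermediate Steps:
d(w) = -12 (d(w) = -8 - 4 = -12)
r = 10 (r = -2 - 1*(-12) = -2 + 12 = 10)
o(Y) = Y (o(Y) = 0 + Y = Y)
8*(-8 - (o(r) - 1*(-10))) = 8*(-8 - (10 - 1*(-10))) = 8*(-8 - (10 + 10)) = 8*(-8 - 1*20) = 8*(-8 - 20) = 8*(-28) = -224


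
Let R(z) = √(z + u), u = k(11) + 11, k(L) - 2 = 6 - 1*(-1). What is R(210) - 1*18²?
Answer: -324 + √230 ≈ -308.83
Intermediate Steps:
k(L) = 9 (k(L) = 2 + (6 - 1*(-1)) = 2 + (6 + 1) = 2 + 7 = 9)
u = 20 (u = 9 + 11 = 20)
R(z) = √(20 + z) (R(z) = √(z + 20) = √(20 + z))
R(210) - 1*18² = √(20 + 210) - 1*18² = √230 - 1*324 = √230 - 324 = -324 + √230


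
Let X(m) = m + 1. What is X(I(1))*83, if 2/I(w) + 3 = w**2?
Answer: 0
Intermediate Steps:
I(w) = 2/(-3 + w**2)
X(m) = 1 + m
X(I(1))*83 = (1 + 2/(-3 + 1**2))*83 = (1 + 2/(-3 + 1))*83 = (1 + 2/(-2))*83 = (1 + 2*(-1/2))*83 = (1 - 1)*83 = 0*83 = 0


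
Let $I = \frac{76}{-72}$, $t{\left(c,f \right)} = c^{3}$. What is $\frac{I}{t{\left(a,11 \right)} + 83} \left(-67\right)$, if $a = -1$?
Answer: $\frac{1273}{1476} \approx 0.86247$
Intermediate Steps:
$I = - \frac{19}{18}$ ($I = 76 \left(- \frac{1}{72}\right) = - \frac{19}{18} \approx -1.0556$)
$\frac{I}{t{\left(a,11 \right)} + 83} \left(-67\right) = - \frac{19}{18 \left(\left(-1\right)^{3} + 83\right)} \left(-67\right) = - \frac{19}{18 \left(-1 + 83\right)} \left(-67\right) = - \frac{19}{18 \cdot 82} \left(-67\right) = \left(- \frac{19}{18}\right) \frac{1}{82} \left(-67\right) = \left(- \frac{19}{1476}\right) \left(-67\right) = \frac{1273}{1476}$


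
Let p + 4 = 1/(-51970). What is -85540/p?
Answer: 94585400/4423 ≈ 21385.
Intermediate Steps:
p = -207881/51970 (p = -4 + 1/(-51970) = -4 - 1/51970 = -207881/51970 ≈ -4.0000)
-85540/p = -85540/(-207881/51970) = -85540*(-51970/207881) = 94585400/4423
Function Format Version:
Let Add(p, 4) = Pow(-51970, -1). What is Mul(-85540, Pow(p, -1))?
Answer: Rational(94585400, 4423) ≈ 21385.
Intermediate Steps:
p = Rational(-207881, 51970) (p = Add(-4, Pow(-51970, -1)) = Add(-4, Rational(-1, 51970)) = Rational(-207881, 51970) ≈ -4.0000)
Mul(-85540, Pow(p, -1)) = Mul(-85540, Pow(Rational(-207881, 51970), -1)) = Mul(-85540, Rational(-51970, 207881)) = Rational(94585400, 4423)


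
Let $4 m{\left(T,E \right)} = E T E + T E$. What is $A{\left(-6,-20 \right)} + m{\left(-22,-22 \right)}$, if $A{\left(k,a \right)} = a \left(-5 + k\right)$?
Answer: $-2321$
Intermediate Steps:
$m{\left(T,E \right)} = \frac{E T}{4} + \frac{T E^{2}}{4}$ ($m{\left(T,E \right)} = \frac{E T E + T E}{4} = \frac{T E^{2} + E T}{4} = \frac{E T + T E^{2}}{4} = \frac{E T}{4} + \frac{T E^{2}}{4}$)
$A{\left(-6,-20 \right)} + m{\left(-22,-22 \right)} = - 20 \left(-5 - 6\right) + \frac{1}{4} \left(-22\right) \left(-22\right) \left(1 - 22\right) = \left(-20\right) \left(-11\right) + \frac{1}{4} \left(-22\right) \left(-22\right) \left(-21\right) = 220 - 2541 = -2321$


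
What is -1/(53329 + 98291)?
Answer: -1/151620 ≈ -6.5954e-6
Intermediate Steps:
-1/(53329 + 98291) = -1/151620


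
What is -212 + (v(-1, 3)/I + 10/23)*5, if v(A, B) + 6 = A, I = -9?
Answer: -42629/207 ≈ -205.94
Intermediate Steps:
v(A, B) = -6 + A
-212 + (v(-1, 3)/I + 10/23)*5 = -212 + ((-6 - 1)/(-9) + 10/23)*5 = -212 + (-7*(-⅑) + 10*(1/23))*5 = -212 + (7/9 + 10/23)*5 = -212 + (251/207)*5 = -212 + 1255/207 = -42629/207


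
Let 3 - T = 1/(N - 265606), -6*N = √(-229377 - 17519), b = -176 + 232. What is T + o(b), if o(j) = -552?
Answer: 3*(-366*√15431 + 145817693*I)/(2*(√15431 - 398409*I)) ≈ -549.0 - 1.2224e-9*I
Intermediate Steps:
b = 56
N = -2*I*√15431/3 (N = -√(-229377 - 17519)/6 = -2*I*√15431/3 ≈ -82.814*I)
T = 3 - 1/(-265606 - 2*I*√15431/3) (T = 3 - 1/(-2*I*√15431/3 - 265606) = 3 - 1/(-265606 - 2*I*√15431/3) ≈ 3.0 - 1.1739e-9*I)
T + o(b) = (952379675499/317459493424 - 3*I*√15431/317459493424) - 552 = -174285260694549/317459493424 - 3*I*√15431/317459493424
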